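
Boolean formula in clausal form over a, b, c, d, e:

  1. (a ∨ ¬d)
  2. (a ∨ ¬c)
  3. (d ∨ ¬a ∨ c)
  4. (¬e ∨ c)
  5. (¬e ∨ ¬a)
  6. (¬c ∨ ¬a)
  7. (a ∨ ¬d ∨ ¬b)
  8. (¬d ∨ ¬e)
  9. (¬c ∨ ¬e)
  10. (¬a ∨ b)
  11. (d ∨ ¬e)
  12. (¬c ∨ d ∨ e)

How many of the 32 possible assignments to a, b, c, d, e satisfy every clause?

3

The models are:
  a=0 b=0 c=0 d=0 e=0
  a=0 b=1 c=0 d=0 e=0
  a=1 b=1 c=0 d=1 e=0
Count: 3.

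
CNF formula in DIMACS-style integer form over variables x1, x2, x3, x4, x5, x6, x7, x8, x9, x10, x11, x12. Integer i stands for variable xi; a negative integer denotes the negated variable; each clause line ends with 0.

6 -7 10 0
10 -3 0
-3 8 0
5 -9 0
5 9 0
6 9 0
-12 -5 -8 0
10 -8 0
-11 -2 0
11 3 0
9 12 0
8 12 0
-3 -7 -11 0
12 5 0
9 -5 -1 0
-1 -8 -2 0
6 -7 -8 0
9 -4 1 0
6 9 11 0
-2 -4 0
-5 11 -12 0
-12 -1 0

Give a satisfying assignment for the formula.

x1=F  x2=F  x3=F  x4=F  x5=T  x6=T  x7=T  x8=F  x9=F  x10=F  x11=T  x12=T

Check each clause:
  1. (¬x7 ∨ x10 ∨ x6) — x6 is true.
  2. (¬x3 ∨ x10) — ¬x3 is true.
  3. (¬x3 ∨ x8) — ¬x3 is true.
  4. (x5 ∨ ¬x9) — x5 is true.
  5. (x9 ∨ x5) — x5 is true.
  6. (x6 ∨ x9) — x6 is true.
  7. (¬x12 ∨ ¬x8 ∨ ¬x5) — ¬x8 is true.
  8. (¬x8 ∨ x10) — ¬x8 is true.
  9. (¬x11 ∨ ¬x2) — ¬x2 is true.
  10. (x11 ∨ x3) — x11 is true.
  11. (x12 ∨ x9) — x12 is true.
  12. (x12 ∨ x8) — x12 is true.
  13. (¬x7 ∨ ¬x11 ∨ ¬x3) — ¬x3 is true.
  14. (x12 ∨ x5) — x12 is true.
  15. (¬x5 ∨ x9 ∨ ¬x1) — ¬x1 is true.
  16. (¬x8 ∨ ¬x1 ∨ ¬x2) — ¬x8 is true.
  17. (¬x7 ∨ x6 ∨ ¬x8) — ¬x8 is true.
  18. (x1 ∨ ¬x4 ∨ x9) — ¬x4 is true.
  19. (x11 ∨ x9 ∨ x6) — x11 is true.
  20. (¬x2 ∨ ¬x4) — ¬x4 is true.
  21. (¬x12 ∨ x11 ∨ ¬x5) — x11 is true.
  22. (¬x1 ∨ ¬x12) — ¬x1 is true.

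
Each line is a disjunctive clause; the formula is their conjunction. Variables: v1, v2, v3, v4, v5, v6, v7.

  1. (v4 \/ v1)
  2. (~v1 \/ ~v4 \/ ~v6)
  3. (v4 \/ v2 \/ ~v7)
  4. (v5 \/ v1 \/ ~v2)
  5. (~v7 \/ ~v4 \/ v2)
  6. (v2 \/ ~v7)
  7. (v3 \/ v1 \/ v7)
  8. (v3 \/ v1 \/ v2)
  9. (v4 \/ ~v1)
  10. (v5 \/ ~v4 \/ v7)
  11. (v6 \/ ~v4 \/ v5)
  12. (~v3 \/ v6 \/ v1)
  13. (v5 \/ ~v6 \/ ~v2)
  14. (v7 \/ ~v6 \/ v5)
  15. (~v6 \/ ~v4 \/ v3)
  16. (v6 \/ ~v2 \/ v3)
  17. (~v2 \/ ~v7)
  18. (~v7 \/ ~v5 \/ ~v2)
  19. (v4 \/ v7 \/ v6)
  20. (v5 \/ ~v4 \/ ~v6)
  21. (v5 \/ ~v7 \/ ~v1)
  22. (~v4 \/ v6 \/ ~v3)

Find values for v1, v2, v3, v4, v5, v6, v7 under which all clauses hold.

v1=False, v2=False, v3=True, v4=True, v5=True, v6=True, v7=False

Check each clause:
  1. (v1 \/ v4) — v4 is true.
  2. (~v6 \/ ~v1 \/ ~v4) — ~v1 is true.
  3. (~v7 \/ v2 \/ v4) — ~v7 is true.
  4. (v1 \/ ~v2 \/ v5) — v5 is true.
  5. (~v7 \/ ~v4 \/ v2) — ~v7 is true.
  6. (v2 \/ ~v7) — ~v7 is true.
  7. (v3 \/ v1 \/ v7) — v3 is true.
  8. (v2 \/ v3 \/ v1) — v3 is true.
  9. (v4 \/ ~v1) — v4 is true.
  10. (v5 \/ ~v4 \/ v7) — v5 is true.
  11. (~v4 \/ v6 \/ v5) — v5 is true.
  12. (v1 \/ ~v3 \/ v6) — v6 is true.
  13. (~v6 \/ ~v2 \/ v5) — v5 is true.
  14. (~v6 \/ v5 \/ v7) — v5 is true.
  15. (~v4 \/ ~v6 \/ v3) — v3 is true.
  16. (~v2 \/ v6 \/ v3) — v3 is true.
  17. (~v7 \/ ~v2) — ~v7 is true.
  18. (~v2 \/ ~v5 \/ ~v7) — ~v7 is true.
  19. (v6 \/ v4 \/ v7) — v4 is true.
  20. (~v6 \/ ~v4 \/ v5) — v5 is true.
  21. (v5 \/ ~v1 \/ ~v7) — ~v7 is true.
  22. (v6 \/ ~v4 \/ ~v3) — v6 is true.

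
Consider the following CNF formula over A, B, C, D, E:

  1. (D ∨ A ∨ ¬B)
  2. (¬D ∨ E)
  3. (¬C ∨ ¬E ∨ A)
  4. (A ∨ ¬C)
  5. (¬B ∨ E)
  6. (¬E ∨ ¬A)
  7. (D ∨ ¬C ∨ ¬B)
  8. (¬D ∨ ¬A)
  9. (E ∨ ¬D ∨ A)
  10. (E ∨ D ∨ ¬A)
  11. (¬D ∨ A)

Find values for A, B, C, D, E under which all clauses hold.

A=F, B=F, C=F, D=F, E=T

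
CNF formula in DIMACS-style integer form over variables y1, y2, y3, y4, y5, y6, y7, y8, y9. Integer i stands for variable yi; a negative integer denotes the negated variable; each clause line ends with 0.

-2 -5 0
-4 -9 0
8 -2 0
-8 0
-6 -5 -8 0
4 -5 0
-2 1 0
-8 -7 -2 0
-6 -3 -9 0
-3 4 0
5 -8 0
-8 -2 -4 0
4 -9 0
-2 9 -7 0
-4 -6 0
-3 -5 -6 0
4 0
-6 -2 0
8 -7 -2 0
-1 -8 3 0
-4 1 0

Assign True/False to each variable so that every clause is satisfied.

The clause (~y8) is unit: y8 must be False.
The clause (~y2) is unit: y2 must be False.
The clause (y4) is unit: y4 must be True.
Unit propagation: (~y9) forces y9 = False.
The clause (~y6) is unit: y6 must be False.
(y1) is a unit clause, so y1 = True.
y3, y5, y7 are now unconstrained; take y3 = False, y5 = False, y7 = False.
Every clause has at least one true literal under this assignment.

y1=True, y2=False, y3=False, y4=True, y5=False, y6=False, y7=False, y8=False, y9=False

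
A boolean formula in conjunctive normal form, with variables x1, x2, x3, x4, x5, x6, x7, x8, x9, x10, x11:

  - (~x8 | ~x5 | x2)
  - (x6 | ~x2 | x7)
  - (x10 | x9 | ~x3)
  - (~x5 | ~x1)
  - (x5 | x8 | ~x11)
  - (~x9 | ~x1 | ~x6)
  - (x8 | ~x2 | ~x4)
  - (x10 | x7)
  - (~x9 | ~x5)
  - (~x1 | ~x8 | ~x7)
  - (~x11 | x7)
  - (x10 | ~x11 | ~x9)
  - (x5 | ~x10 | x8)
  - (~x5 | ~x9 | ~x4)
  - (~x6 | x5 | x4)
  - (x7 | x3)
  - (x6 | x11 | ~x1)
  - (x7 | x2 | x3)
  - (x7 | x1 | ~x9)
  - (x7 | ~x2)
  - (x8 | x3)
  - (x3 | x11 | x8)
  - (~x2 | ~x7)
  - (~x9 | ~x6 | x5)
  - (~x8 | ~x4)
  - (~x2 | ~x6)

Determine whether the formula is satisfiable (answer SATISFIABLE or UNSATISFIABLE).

SATISFIABLE

Try x1 = False.
Set x2 = False and propagate.
Branch on x3: take x3 = True.
The remaining clauses are satisfied by x4 = False, x5 = False, x6 = False, x7 = True, x8 = True, x9 = False, x10 = True, x11 = False.
So x1 = F  x2 = F  x3 = T  x4 = F  x5 = F  x6 = F  x7 = T  x8 = T  x9 = F  x10 = T  x11 = F is a satisfying assignment.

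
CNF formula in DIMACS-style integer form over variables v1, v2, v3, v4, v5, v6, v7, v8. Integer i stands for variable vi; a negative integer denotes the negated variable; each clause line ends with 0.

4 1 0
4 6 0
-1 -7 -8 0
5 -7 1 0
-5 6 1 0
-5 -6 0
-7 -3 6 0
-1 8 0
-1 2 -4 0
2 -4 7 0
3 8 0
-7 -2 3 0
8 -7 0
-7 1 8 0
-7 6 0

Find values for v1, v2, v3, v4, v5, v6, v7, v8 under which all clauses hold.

Set v1 = True and propagate.
  then v8 is forced to True.
  then v7 is forced to False.
Branch on v2: take v2 = True.
For the remaining variables, v3 = True, v4 = False, v5 = False, v6 = True works.
Check each clause:
  1. (v4 || v1) — v1 is true.
  2. (v6 || v4) — v6 is true.
  3. (!v1 || !v8 || !v7) — !v7 is true.
  4. (v5 || !v7 || v1) — !v7 is true.
  5. (v1 || !v5 || v6) — v1 is true.
  6. (!v5 || !v6) — !v5 is true.
  7. (!v7 || !v3 || v6) — !v7 is true.
  8. (!v1 || v8) — v8 is true.
  9. (!v4 || v2 || !v1) — v2 is true.
  10. (v2 || v7 || !v4) — v2 is true.
  11. (v3 || v8) — v8 is true.
  12. (!v7 || v3 || !v2) — !v7 is true.
  13. (v8 || !v7) — v8 is true.
  14. (v8 || v1 || !v7) — v8 is true.
  15. (v6 || !v7) — !v7 is true.

v1=1, v2=1, v3=1, v4=0, v5=0, v6=1, v7=0, v8=1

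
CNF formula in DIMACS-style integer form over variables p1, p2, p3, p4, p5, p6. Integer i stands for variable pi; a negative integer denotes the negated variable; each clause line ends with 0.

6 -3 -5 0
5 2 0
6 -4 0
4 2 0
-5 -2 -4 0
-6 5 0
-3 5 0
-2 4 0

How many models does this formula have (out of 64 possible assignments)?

4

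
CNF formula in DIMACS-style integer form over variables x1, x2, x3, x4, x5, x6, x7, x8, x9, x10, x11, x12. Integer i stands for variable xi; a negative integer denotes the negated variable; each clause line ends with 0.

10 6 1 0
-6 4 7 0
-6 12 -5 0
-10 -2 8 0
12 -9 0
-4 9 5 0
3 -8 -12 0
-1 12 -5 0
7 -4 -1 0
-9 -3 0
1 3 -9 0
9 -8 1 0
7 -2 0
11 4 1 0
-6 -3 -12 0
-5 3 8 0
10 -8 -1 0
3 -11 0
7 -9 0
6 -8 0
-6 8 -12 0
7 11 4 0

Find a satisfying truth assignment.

x1 = True, x2 = False, x3 = False, x4 = False, x5 = False, x6 = False, x7 = True, x8 = False, x9 = False, x10 = False, x11 = False, x12 = False

x2 occurs only negated in the remaining clauses — set x2 = False.
Pure literal: x7 appears only positively; assign x7 = True.
Branch on x1: take x1 = True.
Set x3 = False and propagate.
  then x11 is forced to False.
The remaining clauses are satisfied by x4 = False, x5 = False, x6 = False, x8 = False, x9 = False, x10 = False, x12 = False.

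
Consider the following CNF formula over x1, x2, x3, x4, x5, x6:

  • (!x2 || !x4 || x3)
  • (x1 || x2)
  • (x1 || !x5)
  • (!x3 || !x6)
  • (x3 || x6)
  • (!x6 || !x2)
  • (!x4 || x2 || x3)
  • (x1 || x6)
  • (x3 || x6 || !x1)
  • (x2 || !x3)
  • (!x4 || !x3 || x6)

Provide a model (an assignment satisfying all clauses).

x1=True, x2=True, x3=True, x4=False, x5=True, x6=False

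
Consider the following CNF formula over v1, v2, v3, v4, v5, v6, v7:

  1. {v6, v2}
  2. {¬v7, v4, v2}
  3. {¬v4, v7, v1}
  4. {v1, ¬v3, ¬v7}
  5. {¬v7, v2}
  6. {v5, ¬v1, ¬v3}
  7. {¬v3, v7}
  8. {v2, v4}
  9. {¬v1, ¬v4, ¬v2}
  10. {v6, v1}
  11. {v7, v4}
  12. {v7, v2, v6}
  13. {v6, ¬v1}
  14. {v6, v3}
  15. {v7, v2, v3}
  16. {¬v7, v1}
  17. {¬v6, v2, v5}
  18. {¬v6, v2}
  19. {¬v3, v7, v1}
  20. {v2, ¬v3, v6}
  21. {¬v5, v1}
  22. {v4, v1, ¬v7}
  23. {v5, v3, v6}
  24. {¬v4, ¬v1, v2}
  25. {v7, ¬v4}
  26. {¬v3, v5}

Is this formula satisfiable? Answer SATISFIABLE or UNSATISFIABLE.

Set v1 = True and propagate.
  then v6 is forced to True.
  then v2 is forced to True.
  then v4 is forced to False.
  then v7 is forced to True.
Try v3 = False.
v5 is now unconstrained; take v5 = False.
Every clause has at least one true literal under this assignment.
So v1 = 1  v2 = 1  v3 = 0  v4 = 0  v5 = 0  v6 = 1  v7 = 1 is a satisfying assignment.

SATISFIABLE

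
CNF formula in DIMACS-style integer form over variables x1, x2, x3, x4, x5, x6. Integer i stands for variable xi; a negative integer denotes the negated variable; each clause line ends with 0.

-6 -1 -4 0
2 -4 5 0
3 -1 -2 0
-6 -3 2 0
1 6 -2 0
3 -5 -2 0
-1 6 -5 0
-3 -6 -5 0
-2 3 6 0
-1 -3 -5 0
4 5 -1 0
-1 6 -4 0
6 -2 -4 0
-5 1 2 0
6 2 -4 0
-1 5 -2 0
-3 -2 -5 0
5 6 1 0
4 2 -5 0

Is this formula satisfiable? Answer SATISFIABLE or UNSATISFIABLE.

SATISFIABLE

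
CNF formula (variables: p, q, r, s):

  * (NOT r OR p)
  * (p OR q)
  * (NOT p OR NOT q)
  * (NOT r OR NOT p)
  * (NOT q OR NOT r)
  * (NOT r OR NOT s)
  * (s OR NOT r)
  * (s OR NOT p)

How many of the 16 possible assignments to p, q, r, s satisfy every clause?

3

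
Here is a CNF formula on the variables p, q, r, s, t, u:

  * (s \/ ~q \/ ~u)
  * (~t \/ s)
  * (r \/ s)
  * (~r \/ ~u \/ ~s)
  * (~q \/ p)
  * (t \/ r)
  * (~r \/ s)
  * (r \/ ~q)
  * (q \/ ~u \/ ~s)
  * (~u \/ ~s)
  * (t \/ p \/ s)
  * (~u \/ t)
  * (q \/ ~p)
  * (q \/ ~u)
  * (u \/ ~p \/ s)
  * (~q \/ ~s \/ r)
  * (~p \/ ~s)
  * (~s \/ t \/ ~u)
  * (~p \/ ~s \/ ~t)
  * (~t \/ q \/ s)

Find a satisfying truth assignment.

p=F  q=F  r=T  s=T  t=T  u=F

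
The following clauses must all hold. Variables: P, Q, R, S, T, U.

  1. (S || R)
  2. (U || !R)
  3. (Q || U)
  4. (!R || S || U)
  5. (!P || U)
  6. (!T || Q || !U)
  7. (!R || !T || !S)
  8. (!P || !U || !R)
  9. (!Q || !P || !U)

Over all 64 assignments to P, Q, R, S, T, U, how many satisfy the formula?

11

Split on U, then R.
  U=1, R=1: 5 of the 16 assignments to (P,Q,S,T) work.
  U=1, R=0: remaining (P,Q,S,T) ∈ {(0,0,1,0); (0,1,1,0); (0,1,1,1); (1,0,1,0)} — 4.
  U=0, R=1: a clause becomes empty — 0.
  U=0, R=0: remaining (P,Q,S,T) ∈ {(0,1,1,0); (0,1,1,1)} — 2.
Total: 5 + 4 + 0 + 2 = 11.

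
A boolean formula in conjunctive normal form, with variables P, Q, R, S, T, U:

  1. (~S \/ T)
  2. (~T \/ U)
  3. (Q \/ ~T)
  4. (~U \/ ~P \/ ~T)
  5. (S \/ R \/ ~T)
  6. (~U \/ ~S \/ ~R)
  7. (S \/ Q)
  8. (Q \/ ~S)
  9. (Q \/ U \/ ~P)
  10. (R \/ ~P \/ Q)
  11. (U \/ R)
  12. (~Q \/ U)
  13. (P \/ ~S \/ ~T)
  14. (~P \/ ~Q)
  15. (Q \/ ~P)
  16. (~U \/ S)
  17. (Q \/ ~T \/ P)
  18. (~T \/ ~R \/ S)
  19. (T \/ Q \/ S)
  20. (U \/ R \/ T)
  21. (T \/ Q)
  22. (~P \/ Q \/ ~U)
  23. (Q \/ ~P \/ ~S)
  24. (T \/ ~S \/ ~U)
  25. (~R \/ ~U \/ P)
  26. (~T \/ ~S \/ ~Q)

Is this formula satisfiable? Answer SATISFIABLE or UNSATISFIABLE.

UNSATISFIABLE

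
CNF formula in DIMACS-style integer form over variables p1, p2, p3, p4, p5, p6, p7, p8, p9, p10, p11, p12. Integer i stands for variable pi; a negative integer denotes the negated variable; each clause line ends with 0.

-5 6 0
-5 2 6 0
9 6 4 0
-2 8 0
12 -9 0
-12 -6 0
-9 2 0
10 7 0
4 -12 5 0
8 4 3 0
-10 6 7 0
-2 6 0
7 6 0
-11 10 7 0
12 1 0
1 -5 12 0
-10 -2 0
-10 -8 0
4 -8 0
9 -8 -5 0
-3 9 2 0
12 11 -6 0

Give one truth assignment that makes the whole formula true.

p1=False  p2=False  p3=False  p4=True  p5=False  p6=False  p7=True  p8=False  p9=False  p10=False  p11=False  p12=True

Check each clause:
  1. (p6 ∨ ¬p5) — ¬p5 is true.
  2. (¬p5 ∨ p2 ∨ p6) — ¬p5 is true.
  3. (p9 ∨ p6 ∨ p4) — p4 is true.
  4. (p8 ∨ ¬p2) — ¬p2 is true.
  5. (p12 ∨ ¬p9) — p12 is true.
  6. (¬p12 ∨ ¬p6) — ¬p6 is true.
  7. (p2 ∨ ¬p9) — ¬p9 is true.
  8. (p7 ∨ p10) — p7 is true.
  9. (¬p12 ∨ p4 ∨ p5) — p4 is true.
  10. (p4 ∨ p8 ∨ p3) — p4 is true.
  11. (p6 ∨ ¬p10 ∨ p7) — ¬p10 is true.
  12. (¬p2 ∨ p6) — ¬p2 is true.
  13. (p6 ∨ p7) — p7 is true.
  14. (p10 ∨ ¬p11 ∨ p7) — ¬p11 is true.
  15. (p12 ∨ p1) — p12 is true.
  16. (p12 ∨ p1 ∨ ¬p5) — ¬p5 is true.
  17. (¬p10 ∨ ¬p2) — ¬p2 is true.
  18. (¬p8 ∨ ¬p10) — ¬p8 is true.
  19. (¬p8 ∨ p4) — ¬p8 is true.
  20. (¬p8 ∨ p9 ∨ ¬p5) — ¬p8 is true.
  21. (p2 ∨ p9 ∨ ¬p3) — ¬p3 is true.
  22. (p12 ∨ p11 ∨ ¬p6) — ¬p6 is true.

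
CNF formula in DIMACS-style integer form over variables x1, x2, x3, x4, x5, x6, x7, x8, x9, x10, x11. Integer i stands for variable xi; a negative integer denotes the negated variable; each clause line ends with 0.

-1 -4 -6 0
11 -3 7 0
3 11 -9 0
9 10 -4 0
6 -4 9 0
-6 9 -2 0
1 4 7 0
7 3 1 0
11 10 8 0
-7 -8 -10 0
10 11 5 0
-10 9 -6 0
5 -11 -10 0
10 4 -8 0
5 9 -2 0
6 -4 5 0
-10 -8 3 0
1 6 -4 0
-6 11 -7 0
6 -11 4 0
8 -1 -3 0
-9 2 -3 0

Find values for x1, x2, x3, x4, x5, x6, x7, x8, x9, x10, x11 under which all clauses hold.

Try x1 = False.
For the remaining variables, x2 = False, x3 = False, x4 = False, x5 = False, x6 = True, x7 = True, x8 = False, x9 = True, x10 = False, x11 = True works.
Every clause has at least one true literal under this assignment.

x1=False  x2=False  x3=False  x4=False  x5=False  x6=True  x7=True  x8=False  x9=True  x10=False  x11=True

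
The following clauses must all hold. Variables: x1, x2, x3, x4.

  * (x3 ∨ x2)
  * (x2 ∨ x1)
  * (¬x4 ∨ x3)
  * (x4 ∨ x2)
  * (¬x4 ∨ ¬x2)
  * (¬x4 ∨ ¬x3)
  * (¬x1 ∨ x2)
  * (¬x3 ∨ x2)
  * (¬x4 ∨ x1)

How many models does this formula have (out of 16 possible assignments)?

4

The models are:
  x1=F x2=T x3=F x4=F
  x1=F x2=T x3=T x4=F
  x1=T x2=T x3=F x4=F
  x1=T x2=T x3=T x4=F
That's 4 in total.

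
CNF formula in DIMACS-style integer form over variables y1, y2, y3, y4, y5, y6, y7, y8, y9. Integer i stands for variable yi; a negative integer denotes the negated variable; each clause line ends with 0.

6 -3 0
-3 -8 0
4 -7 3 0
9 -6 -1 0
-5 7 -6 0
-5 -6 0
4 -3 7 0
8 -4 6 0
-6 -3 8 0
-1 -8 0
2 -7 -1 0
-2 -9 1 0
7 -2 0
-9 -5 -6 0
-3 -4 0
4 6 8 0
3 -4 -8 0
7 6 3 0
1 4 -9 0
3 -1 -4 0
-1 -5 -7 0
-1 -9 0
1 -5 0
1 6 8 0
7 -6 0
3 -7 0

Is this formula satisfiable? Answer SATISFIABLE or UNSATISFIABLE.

UNSATISFIABLE

y6 = True:
  propagation gives y5=False, y7=True, y3=True, y8=False; an empty clause results — contradiction.
y6 = False:
  propagation gives y3=False, y7=True; an empty clause results — contradiction.
Every branch closes, so no satisfying assignment exists.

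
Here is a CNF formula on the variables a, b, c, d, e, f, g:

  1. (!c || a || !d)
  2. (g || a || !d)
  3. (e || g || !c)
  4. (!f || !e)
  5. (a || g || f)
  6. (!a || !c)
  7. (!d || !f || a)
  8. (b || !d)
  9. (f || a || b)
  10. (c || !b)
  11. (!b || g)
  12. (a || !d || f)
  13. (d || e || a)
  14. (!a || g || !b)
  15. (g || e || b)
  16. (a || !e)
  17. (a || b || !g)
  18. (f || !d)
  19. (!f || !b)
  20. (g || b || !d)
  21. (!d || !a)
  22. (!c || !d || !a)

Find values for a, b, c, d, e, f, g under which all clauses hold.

Branch on a: take a = True.
  then c is forced to False.
  then b is forced to False.
  then d is forced to False.
Branch on e: take e = True.
  then f is forced to False.
g is now unconstrained; take g = True.
Every clause has at least one true literal under this assignment.

a=True, b=False, c=False, d=False, e=True, f=False, g=True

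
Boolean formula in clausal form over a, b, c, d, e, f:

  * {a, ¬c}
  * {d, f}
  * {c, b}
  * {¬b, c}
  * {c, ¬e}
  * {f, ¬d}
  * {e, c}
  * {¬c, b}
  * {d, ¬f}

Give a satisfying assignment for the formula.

a occurs only positively in the remaining clauses — set a = True.
Branch on b: take b = True.
  then c is forced to True.
For the remaining variables, d = True, e = True, f = True works.
Every clause has at least one true literal under this assignment.
Check each clause:
  1. {a, ¬c} — a is true.
  2. {d, f} — d is true.
  3. {c, b} — b is true.
  4. {¬b, c} — c is true.
  5. {¬e, c} — c is true.
  6. {f, ¬d} — f is true.
  7. {c, e} — c is true.
  8. {b, ¬c} — b is true.
  9. {d, ¬f} — d is true.

a=True, b=True, c=True, d=True, e=True, f=True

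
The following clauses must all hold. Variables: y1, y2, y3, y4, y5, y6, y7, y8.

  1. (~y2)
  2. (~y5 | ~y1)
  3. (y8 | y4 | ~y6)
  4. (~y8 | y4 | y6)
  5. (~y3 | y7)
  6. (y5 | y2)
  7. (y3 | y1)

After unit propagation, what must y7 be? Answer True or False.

True

(~y2) is a unit clause: y2 = False.
From (y5 | y2) and y2 = False: y5 = True.
From (~y1 | ~y5) and y5 = True: y1 = False.
From (y3 | y1) and y1 = False: y3 = True.
(y7 | ~y3): since y3 = True, the clause reduces to (y7). y7 = True.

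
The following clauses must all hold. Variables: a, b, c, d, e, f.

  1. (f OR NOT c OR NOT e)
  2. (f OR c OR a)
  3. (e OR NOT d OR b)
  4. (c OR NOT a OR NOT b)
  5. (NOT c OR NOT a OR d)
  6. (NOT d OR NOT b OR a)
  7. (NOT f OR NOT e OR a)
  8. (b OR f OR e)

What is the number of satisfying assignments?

14

Split on a, then b.
  a=1, b=1: remaining (c,d,e,f) ∈ {(1,1,0,0); (1,1,0,1); (1,1,1,1)} — 3.
  a=1, b=0: 6 of the 16 assignments to (c,d,e,f) work.
  a=0, b=1: remaining (c,d,e,f) ∈ {(0,0,0,1); (1,0,0,0); (1,0,0,1)} — 3.
  a=0, b=0: remaining (c,d,e,f) ∈ {(0,0,0,1); (1,0,0,1)} — 2.
Total: 3 + 6 + 3 + 2 = 14.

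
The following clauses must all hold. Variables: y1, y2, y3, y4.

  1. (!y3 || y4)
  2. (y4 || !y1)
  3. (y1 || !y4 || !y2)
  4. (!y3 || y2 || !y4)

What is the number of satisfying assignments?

6

The models are:
  y1=F y2=F y3=F y4=F
  y1=F y2=F y3=F y4=T
  y1=F y2=T y3=F y4=F
  y1=T y2=F y3=F y4=T
  y1=T y2=T y3=F y4=T
  y1=T y2=T y3=T y4=T
Count: 6.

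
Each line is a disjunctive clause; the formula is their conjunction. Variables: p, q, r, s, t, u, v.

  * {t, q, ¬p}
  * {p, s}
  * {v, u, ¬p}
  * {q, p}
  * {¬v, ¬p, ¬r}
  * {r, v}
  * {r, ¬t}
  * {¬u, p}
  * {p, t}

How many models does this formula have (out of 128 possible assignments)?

Case analysis on p and r:
  p=1, r=1: s free; 3 ways for (q,t,u,v) × 2^1 = 6.
  p=1, r=0: remaining (q,s,t,u,v) ∈ {(1,0,0,0,1); (1,0,0,1,1); (1,1,0,0,1); (1,1,0,1,1)} — 4.
  p=0, r=1: remaining (q,s,t,u,v) ∈ {(1,1,1,0,0); (1,1,1,0,1)} — 2.
  p=0, r=0: a clause becomes empty — 0.
Total: 6 + 4 + 2 + 0 = 12.

12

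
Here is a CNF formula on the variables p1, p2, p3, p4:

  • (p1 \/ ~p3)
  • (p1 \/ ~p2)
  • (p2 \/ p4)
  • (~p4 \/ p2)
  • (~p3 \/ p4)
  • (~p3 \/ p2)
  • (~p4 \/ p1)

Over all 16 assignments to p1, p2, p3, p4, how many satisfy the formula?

Satisfying assignments:
  p1=1 p2=1 p3=0 p4=0
  p1=1 p2=1 p3=0 p4=1
  p1=1 p2=1 p3=1 p4=1
That's 3 in total.

3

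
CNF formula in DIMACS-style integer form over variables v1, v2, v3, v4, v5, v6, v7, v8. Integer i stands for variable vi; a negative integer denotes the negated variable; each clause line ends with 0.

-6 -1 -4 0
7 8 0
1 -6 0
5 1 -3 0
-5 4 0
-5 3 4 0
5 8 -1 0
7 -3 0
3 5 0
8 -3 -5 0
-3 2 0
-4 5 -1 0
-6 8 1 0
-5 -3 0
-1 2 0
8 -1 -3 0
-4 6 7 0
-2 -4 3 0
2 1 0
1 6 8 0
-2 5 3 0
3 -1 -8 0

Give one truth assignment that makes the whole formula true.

v1=T, v2=T, v3=T, v4=F, v5=F, v6=T, v7=T, v8=T

Pure literal: v7 appears only positively; assign v7 = True.
Set v1 = True and propagate.
  then v2 is forced to True.
Branch on v3: take v3 = True.
  then v5 is forced to False.
  then v8 is forced to True.
  then v4 is forced to False.
v6 is now unconstrained; take v6 = True.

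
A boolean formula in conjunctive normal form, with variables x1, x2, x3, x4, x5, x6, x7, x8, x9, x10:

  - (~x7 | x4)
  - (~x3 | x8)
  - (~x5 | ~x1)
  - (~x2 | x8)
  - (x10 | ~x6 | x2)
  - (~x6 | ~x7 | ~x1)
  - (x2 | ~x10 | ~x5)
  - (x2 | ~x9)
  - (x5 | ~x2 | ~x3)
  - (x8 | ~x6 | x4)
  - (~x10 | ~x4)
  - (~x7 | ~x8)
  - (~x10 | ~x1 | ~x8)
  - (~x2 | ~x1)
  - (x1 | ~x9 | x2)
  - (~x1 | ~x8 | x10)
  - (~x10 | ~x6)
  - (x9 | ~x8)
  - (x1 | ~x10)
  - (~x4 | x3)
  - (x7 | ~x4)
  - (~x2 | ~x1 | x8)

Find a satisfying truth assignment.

Pure literal: x6 appears only negated; assign x6 = False.
Set x1 = False and propagate.
  then x10 is forced to False.
Try x2 = False.
  then x9 is forced to False.
  then x8 is forced to False.
  then x3 is forced to False.
  then x4 is forced to False.
  then x7 is forced to False.
x5 is now unconstrained; take x5 = False.

x1=False, x2=False, x3=False, x4=False, x5=False, x6=False, x7=False, x8=False, x9=False, x10=False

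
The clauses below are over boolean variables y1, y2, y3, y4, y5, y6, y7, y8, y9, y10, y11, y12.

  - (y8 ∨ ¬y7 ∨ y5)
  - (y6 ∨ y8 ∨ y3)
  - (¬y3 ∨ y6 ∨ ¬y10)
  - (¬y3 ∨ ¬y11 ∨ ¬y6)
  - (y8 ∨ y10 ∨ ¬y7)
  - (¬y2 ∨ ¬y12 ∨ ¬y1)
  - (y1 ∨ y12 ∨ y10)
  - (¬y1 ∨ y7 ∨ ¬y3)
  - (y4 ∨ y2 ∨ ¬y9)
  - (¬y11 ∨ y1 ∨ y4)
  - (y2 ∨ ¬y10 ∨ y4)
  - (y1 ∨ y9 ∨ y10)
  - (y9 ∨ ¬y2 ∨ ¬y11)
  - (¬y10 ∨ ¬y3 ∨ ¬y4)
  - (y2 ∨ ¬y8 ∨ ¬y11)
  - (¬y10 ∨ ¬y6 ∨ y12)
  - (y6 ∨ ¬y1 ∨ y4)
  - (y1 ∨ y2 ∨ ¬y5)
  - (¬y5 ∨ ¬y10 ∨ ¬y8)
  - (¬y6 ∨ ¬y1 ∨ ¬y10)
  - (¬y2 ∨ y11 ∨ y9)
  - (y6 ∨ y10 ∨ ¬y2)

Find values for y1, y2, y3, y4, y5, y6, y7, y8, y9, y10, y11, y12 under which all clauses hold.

Set y1 = True and propagate.
Try y2 = False.
The remaining clauses are satisfied by y3 = False, y4 = True, y5 = False, y6 = False, y7 = True, y8 = True, y9 = False, y10 = True, y11 = False, y12 = True.

y1=T, y2=F, y3=F, y4=T, y5=F, y6=F, y7=T, y8=T, y9=F, y10=T, y11=F, y12=T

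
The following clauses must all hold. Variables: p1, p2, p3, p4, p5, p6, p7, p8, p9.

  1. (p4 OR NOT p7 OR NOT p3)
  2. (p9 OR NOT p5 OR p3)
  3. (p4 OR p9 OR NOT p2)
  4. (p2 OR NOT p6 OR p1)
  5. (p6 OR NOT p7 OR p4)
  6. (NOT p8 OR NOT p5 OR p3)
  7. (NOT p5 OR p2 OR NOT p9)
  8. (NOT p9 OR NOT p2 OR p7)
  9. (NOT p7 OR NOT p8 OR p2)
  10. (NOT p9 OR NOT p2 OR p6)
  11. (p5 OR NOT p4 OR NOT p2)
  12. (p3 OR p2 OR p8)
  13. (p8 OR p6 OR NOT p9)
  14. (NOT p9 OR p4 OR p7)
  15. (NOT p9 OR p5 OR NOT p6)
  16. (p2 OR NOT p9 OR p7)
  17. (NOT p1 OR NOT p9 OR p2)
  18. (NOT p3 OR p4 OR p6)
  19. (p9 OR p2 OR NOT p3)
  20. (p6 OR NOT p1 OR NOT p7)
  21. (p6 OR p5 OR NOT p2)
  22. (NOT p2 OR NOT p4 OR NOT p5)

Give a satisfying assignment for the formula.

p1=T  p2=F  p3=F  p4=T  p5=F  p6=T  p7=F  p8=T  p9=F

Try p1 = True.
Try p2 = False.
  then p9 is forced to False.
  then p3 is forced to False.
  then p5 is forced to False.
  then p8 is forced to True.
  then p7 is forced to False.
p4, p6 are now unconstrained; take p4 = True, p6 = True.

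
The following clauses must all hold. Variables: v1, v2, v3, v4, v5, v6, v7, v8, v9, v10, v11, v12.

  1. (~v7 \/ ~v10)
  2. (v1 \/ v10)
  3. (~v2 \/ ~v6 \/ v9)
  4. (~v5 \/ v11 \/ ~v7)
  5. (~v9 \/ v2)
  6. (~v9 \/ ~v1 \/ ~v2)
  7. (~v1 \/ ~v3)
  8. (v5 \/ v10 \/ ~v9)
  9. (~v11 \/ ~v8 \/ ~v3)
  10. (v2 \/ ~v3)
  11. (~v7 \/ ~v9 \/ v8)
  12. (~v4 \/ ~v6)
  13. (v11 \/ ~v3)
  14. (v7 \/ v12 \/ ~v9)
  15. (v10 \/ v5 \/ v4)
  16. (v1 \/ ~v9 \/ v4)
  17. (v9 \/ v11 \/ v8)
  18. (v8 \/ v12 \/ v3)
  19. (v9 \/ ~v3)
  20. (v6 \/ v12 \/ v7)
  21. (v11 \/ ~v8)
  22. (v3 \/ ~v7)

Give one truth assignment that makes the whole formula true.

v1=F, v2=T, v3=F, v4=T, v5=T, v6=F, v7=F, v8=F, v9=F, v10=T, v11=T, v12=T

v12 occurs only positively in the remaining clauses — set v12 = True.
Set v1 = False and propagate.
  then v10 is forced to True.
  then v7 is forced to False.
Set v2 = True and propagate.
Branch on v3: take v3 = False.
The remaining clauses are satisfied by v4 = True, v5 = True, v6 = False, v8 = False, v9 = False, v11 = True.
Every clause has at least one true literal under this assignment.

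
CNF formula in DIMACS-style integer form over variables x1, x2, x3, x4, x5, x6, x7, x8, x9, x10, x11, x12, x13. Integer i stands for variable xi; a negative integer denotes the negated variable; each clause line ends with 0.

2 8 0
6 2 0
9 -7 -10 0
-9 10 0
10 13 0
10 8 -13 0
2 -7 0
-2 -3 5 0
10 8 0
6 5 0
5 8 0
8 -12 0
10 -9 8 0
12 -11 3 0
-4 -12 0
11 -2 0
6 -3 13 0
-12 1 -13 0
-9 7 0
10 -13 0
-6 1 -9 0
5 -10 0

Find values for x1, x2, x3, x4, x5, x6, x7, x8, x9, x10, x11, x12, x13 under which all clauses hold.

x4 occurs only negated in the remaining clauses — set x4 = False.
Pure literal: x5 appears only positively; assign x5 = True.
Try x1 = False.
Set x2 = False and propagate.
  then x8 is forced to True.
  then x6 is forced to True.
  then x7 is forced to False.
  then x9 is forced to False.
For the remaining variables, x3 = False, x10 = True, x11 = False, x12 = True, x13 = False works.

x1=F  x2=F  x3=F  x4=F  x5=T  x6=T  x7=F  x8=T  x9=F  x10=T  x11=F  x12=T  x13=F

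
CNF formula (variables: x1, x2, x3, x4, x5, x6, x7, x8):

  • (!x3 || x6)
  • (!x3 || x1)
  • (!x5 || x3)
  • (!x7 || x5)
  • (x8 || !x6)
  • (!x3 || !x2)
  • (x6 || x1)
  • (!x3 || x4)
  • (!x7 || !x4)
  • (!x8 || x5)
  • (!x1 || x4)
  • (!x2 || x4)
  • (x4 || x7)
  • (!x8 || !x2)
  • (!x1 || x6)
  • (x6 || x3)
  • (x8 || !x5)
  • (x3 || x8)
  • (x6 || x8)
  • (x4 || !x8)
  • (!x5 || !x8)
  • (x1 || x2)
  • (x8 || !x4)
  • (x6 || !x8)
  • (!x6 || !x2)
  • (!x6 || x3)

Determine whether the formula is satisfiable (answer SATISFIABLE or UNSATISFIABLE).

UNSATISFIABLE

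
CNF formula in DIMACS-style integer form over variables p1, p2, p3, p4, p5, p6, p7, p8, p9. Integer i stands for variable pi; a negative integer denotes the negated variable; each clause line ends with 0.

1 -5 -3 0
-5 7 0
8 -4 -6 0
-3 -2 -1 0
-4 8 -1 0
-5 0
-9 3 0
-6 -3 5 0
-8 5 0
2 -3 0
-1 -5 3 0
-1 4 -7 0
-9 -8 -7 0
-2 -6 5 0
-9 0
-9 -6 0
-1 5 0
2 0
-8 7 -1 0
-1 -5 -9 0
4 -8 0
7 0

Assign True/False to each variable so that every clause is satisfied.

p1 = False  p2 = True  p3 = True  p4 = False  p5 = False  p6 = False  p7 = True  p8 = False  p9 = False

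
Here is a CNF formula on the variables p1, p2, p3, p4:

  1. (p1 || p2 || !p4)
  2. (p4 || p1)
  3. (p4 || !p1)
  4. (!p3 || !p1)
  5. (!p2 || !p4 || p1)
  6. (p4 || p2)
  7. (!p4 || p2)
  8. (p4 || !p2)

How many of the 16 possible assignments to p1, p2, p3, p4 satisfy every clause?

1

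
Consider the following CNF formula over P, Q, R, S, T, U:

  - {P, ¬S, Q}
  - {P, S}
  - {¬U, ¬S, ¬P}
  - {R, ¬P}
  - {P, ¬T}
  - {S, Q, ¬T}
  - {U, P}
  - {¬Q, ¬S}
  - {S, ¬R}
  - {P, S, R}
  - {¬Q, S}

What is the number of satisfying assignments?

2

The models are:
  P=T Q=F R=T S=T T=F U=F
  P=T Q=F R=T S=T T=T U=F
That's 2 in total.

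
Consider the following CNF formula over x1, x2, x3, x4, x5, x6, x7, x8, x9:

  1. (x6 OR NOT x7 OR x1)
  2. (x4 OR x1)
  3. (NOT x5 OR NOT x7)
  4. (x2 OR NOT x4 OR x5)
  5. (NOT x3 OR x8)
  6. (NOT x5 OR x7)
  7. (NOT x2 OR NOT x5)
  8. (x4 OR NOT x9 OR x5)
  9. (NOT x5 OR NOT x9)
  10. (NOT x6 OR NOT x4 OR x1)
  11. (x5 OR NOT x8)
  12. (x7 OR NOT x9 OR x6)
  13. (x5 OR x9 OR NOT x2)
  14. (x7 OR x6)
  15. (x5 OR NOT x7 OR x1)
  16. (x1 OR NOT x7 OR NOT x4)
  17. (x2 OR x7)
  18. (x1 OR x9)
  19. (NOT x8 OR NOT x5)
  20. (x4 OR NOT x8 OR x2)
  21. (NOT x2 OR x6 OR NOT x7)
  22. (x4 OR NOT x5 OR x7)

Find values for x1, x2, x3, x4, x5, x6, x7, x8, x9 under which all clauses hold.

Pure literal: x1 appears only positively; assign x1 = True.
Pure literal: x3 appears only negated; assign x3 = False.
Try x2 = False.
  then x7 is forced to True.
  then x5 is forced to False.
  then x4 is forced to False.
  then x9 is forced to False.
  then x8 is forced to False.
x6 is now unconstrained; take x6 = True.
Check each clause:
  1. (x6 OR NOT x7 OR x1) — x1 is true.
  2. (x1 OR x4) — x1 is true.
  3. (NOT x5 OR NOT x7) — NOT x5 is true.
  4. (NOT x4 OR x5 OR x2) — NOT x4 is true.
  5. (x8 OR NOT x3) — NOT x3 is true.
  6. (NOT x5 OR x7) — NOT x5 is true.
  7. (NOT x5 OR NOT x2) — NOT x5 is true.
  8. (x4 OR x5 OR NOT x9) — NOT x9 is true.
  9. (NOT x5 OR NOT x9) — NOT x5 is true.
  10. (x1 OR NOT x6 OR NOT x4) — x1 is true.
  11. (x5 OR NOT x8) — NOT x8 is true.
  12. (x6 OR NOT x9 OR x7) — x7 is true.
  13. (x5 OR NOT x2 OR x9) — NOT x2 is true.
  14. (x6 OR x7) — x6 is true.
  15. (x1 OR NOT x7 OR x5) — x1 is true.
  16. (NOT x4 OR NOT x7 OR x1) — x1 is true.
  17. (x7 OR x2) — x7 is true.
  18. (x9 OR x1) — x1 is true.
  19. (NOT x8 OR NOT x5) — NOT x8 is true.
  20. (x4 OR x2 OR NOT x8) — NOT x8 is true.
  21. (NOT x7 OR x6 OR NOT x2) — x6 is true.
  22. (x7 OR x4 OR NOT x5) — NOT x5 is true.

x1 = T, x2 = F, x3 = F, x4 = F, x5 = F, x6 = T, x7 = T, x8 = F, x9 = F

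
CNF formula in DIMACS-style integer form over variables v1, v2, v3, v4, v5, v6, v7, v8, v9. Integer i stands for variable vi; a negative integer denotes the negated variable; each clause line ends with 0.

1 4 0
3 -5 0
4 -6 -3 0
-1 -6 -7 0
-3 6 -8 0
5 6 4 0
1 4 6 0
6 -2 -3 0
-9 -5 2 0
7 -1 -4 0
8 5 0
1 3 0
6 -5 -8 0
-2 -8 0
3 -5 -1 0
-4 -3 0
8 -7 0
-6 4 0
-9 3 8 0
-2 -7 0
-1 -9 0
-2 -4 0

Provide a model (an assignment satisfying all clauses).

v1=T, v2=F, v3=T, v4=F, v5=T, v6=F, v7=F, v8=F, v9=F

Check each clause:
  1. {v1, v4} — v1 is true.
  2. {v3, ¬v5} — v3 is true.
  3. {¬v3, ¬v6, v4} — ¬v6 is true.
  4. {¬v1, ¬v7, ¬v6} — ¬v7 is true.
  5. {v6, ¬v3, ¬v8} — ¬v8 is true.
  6. {v4, v5, v6} — v5 is true.
  7. {v4, v1, v6} — v1 is true.
  8. {¬v3, v6, ¬v2} — ¬v2 is true.
  9. {¬v9, ¬v5, v2} — ¬v9 is true.
  10. {¬v1, v7, ¬v4} — ¬v4 is true.
  11. {v5, v8} — v5 is true.
  12. {v3, v1} — v1 is true.
  13. {¬v8, ¬v5, v6} — ¬v8 is true.
  14. {¬v2, ¬v8} — ¬v8 is true.
  15. {¬v1, v3, ¬v5} — v3 is true.
  16. {¬v3, ¬v4} — ¬v4 is true.
  17. {v8, ¬v7} — ¬v7 is true.
  18. {¬v6, v4} — ¬v6 is true.
  19. {v8, v3, ¬v9} — v3 is true.
  20. {¬v7, ¬v2} — ¬v7 is true.
  21. {¬v1, ¬v9} — ¬v9 is true.
  22. {¬v4, ¬v2} — ¬v4 is true.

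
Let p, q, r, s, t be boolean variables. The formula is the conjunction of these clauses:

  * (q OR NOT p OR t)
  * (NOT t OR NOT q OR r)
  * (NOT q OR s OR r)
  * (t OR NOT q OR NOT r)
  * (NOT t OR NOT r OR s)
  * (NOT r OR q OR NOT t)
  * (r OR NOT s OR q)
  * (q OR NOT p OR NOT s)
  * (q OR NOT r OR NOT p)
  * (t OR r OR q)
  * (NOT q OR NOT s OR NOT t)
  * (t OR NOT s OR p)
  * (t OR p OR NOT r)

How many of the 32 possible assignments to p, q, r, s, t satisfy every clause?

3

The models are:
  p=0 q=0 r=0 s=0 t=1
  p=1 q=0 r=0 s=0 t=1
  p=1 q=1 r=0 s=1 t=0
That's 3 in total.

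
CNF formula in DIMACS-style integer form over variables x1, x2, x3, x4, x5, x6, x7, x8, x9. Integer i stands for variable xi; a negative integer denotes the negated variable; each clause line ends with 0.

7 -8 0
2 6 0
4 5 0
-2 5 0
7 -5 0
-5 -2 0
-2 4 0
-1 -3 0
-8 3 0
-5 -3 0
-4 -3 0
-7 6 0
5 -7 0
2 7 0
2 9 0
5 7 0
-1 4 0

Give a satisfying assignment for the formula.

x1 occurs only negated in the remaining clauses — set x1 = False.
Pure literal: x6 appears only positively; assign x6 = True.
Try x2 = False.
  then x7 is forced to True.
  then x5 is forced to True.
  then x3 is forced to False.
  then x8 is forced to False.
  then x9 is forced to True.
x4 is now unconstrained; take x4 = True.

x1=0, x2=0, x3=0, x4=1, x5=1, x6=1, x7=1, x8=0, x9=1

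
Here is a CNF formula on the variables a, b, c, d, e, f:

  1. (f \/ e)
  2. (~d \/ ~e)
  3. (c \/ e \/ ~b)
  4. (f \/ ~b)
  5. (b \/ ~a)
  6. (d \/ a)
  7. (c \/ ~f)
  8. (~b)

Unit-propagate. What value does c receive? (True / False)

True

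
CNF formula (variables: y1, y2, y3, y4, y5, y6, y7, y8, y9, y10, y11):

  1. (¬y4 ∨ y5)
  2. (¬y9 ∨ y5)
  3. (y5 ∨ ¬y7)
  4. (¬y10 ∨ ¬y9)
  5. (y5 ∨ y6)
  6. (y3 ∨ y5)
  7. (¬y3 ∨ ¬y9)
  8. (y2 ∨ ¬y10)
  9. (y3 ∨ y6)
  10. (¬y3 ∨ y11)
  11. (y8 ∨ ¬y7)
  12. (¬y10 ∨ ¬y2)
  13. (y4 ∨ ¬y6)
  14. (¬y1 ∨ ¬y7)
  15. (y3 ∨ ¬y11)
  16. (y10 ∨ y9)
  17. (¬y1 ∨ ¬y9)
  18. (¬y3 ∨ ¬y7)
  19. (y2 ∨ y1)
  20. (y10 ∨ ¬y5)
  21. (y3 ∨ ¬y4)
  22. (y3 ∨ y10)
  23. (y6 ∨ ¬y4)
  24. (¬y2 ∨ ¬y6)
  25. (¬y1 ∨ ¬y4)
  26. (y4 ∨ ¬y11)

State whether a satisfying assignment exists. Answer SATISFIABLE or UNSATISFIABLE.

UNSATISFIABLE

y3 = True:
  propagation gives y9=False, y11=True, y10=True, y2=True; an empty clause results — contradiction.
y3 = False:
  propagation gives y5=True, y6=True, y4=True; an empty clause results — contradiction.
Every branch closes, so no satisfying assignment exists.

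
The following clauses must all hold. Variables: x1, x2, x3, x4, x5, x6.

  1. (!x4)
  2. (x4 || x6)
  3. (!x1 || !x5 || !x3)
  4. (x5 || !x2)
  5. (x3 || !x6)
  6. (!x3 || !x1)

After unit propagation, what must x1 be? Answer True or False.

False

(!x4) stands alone — x4 = False.
(x6 || x4): since x4 = False, the clause reduces to (x6). x6 = True.
From (!x6 || x3) and x6 = True: x3 = True.
(!x3 || !x1): since x3 = True, the clause reduces to (!x1). x1 = False.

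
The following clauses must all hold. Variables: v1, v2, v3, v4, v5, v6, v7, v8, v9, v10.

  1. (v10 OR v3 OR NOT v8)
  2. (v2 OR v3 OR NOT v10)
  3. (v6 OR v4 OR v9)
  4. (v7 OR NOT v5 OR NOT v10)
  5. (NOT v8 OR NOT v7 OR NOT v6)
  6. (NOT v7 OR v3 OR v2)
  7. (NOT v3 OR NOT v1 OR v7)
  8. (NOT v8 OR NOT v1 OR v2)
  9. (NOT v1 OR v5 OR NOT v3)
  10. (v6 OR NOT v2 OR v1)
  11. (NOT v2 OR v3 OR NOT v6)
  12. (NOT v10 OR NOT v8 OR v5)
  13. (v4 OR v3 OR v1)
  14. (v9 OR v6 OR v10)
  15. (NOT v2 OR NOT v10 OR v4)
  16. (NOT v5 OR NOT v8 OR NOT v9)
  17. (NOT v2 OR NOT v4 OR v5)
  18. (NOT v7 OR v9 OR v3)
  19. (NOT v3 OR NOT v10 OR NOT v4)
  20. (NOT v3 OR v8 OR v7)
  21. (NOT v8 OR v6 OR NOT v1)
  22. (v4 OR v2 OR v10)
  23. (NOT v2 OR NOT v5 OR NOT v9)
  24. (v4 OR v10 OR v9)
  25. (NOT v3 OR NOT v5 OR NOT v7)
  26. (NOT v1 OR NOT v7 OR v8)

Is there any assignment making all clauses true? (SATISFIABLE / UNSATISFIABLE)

SATISFIABLE

Branch on v1: take v1 = False.
For the remaining variables, v2 = True, v3 = True, v4 = False, v5 = False, v6 = True, v7 = True, v8 = False, v9 = True, v10 = False works.
Every clause has at least one true literal under this assignment.
So v1=F, v2=T, v3=T, v4=F, v5=F, v6=T, v7=T, v8=F, v9=T, v10=F is a satisfying assignment.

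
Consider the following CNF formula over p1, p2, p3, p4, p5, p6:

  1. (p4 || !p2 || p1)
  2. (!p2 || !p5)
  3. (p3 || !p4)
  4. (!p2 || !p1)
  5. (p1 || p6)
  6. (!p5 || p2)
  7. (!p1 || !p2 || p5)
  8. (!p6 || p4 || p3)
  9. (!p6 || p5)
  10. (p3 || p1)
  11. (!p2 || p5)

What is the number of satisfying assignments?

3

The models are:
  p1=T p2=F p3=F p4=F p5=F p6=F
  p1=T p2=F p3=T p4=F p5=F p6=F
  p1=T p2=F p3=T p4=T p5=F p6=F
Count: 3.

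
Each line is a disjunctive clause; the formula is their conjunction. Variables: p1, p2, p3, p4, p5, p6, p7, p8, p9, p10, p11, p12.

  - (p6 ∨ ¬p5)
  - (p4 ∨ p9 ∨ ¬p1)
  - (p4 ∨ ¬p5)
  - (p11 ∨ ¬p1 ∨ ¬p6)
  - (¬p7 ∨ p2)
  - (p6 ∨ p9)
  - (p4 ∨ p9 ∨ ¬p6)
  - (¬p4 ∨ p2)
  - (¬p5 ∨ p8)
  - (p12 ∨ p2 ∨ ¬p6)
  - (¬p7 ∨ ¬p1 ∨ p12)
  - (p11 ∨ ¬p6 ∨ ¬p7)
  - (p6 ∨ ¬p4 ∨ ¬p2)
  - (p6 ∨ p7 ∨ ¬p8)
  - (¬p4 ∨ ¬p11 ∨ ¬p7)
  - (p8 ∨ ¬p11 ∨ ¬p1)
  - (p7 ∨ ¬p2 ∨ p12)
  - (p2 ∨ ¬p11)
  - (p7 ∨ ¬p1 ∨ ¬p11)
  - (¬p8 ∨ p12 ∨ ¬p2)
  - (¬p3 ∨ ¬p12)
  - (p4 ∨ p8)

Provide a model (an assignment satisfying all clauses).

p1=False, p2=True, p3=False, p4=False, p5=False, p6=True, p7=False, p8=True, p9=True, p10=True, p11=False, p12=True

Pure literal: p1 appears only negated; assign p1 = False.
Pure literal: p3 appears only negated; assign p3 = False.
Try p2 = True.
The remaining clauses are satisfied by p4 = False, p5 = False, p6 = True, p7 = False, p8 = True, p9 = True, p10 = True, p11 = False, p12 = True.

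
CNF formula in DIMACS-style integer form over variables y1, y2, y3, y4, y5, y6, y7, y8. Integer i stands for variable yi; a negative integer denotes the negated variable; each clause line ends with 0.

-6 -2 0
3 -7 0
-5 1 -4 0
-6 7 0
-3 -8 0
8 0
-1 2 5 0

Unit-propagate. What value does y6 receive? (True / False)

False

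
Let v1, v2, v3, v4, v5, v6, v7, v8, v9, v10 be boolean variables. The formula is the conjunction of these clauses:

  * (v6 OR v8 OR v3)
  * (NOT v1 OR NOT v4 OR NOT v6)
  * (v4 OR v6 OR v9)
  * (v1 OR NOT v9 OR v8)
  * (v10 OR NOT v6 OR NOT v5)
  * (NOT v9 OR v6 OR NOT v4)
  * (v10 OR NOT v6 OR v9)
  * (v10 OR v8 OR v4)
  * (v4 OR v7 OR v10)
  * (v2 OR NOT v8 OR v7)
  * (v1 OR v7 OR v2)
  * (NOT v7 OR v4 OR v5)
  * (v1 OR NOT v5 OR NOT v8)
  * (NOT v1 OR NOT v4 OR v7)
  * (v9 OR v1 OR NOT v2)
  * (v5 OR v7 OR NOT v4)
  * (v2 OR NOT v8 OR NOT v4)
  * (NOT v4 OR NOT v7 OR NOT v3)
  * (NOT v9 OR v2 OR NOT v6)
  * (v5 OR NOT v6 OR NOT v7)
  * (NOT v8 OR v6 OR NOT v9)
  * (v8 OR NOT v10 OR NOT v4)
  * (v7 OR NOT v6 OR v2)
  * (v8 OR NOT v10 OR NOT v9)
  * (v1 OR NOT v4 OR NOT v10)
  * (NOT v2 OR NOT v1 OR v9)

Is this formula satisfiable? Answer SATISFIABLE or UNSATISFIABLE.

Set v1 = True and propagate.
Branch on v2: take v2 = True.
  then v9 is forced to True.
For the remaining variables, v3 = True, v4 = False, v5 = True, v6 = True, v7 = True, v8 = True, v10 = True works.
So v1 = 1, v2 = 1, v3 = 1, v4 = 0, v5 = 1, v6 = 1, v7 = 1, v8 = 1, v9 = 1, v10 = 1 is a satisfying assignment.

SATISFIABLE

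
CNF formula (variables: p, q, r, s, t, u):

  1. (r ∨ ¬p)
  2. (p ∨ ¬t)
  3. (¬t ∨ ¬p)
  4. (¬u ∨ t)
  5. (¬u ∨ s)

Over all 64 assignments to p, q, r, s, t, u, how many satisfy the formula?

12

Split on p, then t.
  p=T, t=T: a clause becomes empty — 0.
  p=T, t=F: remaining (q,r,s,u) ∈ {(F,T,F,F); (F,T,T,F); (T,T,F,F); (T,T,T,F)} — 4.
  p=F, t=T: a clause becomes empty — 0.
  p=F, t=F: forces u=F; q, r, s free → 2^3 = 8.
Total: 0 + 4 + 0 + 8 = 12.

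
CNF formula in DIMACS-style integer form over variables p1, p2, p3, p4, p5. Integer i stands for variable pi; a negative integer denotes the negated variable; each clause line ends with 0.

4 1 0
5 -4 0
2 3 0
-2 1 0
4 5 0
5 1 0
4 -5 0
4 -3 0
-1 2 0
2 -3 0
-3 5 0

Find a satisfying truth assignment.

Try p1 = True.
  then p2 is forced to True.
Try p3 = False.
For the remaining variables, p4 = True, p5 = True works.
Every clause has at least one true literal under this assignment.

p1=1, p2=1, p3=0, p4=1, p5=1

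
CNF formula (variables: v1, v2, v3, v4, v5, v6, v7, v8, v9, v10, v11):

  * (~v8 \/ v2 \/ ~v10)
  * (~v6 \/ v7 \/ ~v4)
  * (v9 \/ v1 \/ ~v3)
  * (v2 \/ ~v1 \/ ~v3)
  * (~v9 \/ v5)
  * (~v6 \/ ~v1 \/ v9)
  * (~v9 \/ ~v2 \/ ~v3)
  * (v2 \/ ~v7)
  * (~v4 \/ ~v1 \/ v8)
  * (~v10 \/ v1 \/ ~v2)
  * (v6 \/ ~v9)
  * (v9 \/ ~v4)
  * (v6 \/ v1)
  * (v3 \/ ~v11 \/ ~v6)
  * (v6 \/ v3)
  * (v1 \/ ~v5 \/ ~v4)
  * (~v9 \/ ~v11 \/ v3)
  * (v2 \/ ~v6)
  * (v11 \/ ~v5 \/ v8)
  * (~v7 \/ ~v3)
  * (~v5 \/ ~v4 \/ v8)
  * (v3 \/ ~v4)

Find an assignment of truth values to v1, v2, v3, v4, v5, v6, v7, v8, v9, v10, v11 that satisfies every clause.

v1=1, v2=1, v3=0, v4=0, v5=1, v6=1, v7=0, v8=1, v9=1, v10=0, v11=0

v4 occurs only negated in the remaining clauses — set v4 = False.
Pure literal: v10 appears only negated; assign v10 = False.
Branch on v1: take v1 = True.
Try v2 = True.
Set v3 = False and propagate.
  then v6 is forced to True.
  then v9 is forced to True.
  then v5 is forced to True.
  then v11 is forced to False.
  then v8 is forced to True.
v7 is now unconstrained; take v7 = False.
Every clause has at least one true literal under this assignment.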